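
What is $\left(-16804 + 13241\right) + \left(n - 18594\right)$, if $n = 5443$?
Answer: $-16714$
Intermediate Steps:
$\left(-16804 + 13241\right) + \left(n - 18594\right) = \left(-16804 + 13241\right) + \left(5443 - 18594\right) = -3563 + \left(5443 - 18594\right) = -3563 - 13151 = -16714$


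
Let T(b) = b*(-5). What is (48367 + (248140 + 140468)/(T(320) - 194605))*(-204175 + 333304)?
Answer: 1225364303045883/196205 ≈ 6.2453e+9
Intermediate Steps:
T(b) = -5*b
(48367 + (248140 + 140468)/(T(320) - 194605))*(-204175 + 333304) = (48367 + (248140 + 140468)/(-5*320 - 194605))*(-204175 + 333304) = (48367 + 388608/(-1600 - 194605))*129129 = (48367 + 388608/(-196205))*129129 = (48367 + 388608*(-1/196205))*129129 = (48367 - 388608/196205)*129129 = (9489458627/196205)*129129 = 1225364303045883/196205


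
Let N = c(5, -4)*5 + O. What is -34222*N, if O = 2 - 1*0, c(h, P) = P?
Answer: 615996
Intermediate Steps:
O = 2 (O = 2 + 0 = 2)
N = -18 (N = -4*5 + 2 = -20 + 2 = -18)
-34222*N = -34222*(-18) = 615996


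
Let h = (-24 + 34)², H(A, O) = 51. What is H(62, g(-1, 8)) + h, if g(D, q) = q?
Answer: 151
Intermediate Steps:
h = 100 (h = 10² = 100)
H(62, g(-1, 8)) + h = 51 + 100 = 151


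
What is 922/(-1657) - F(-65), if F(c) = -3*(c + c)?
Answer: -647152/1657 ≈ -390.56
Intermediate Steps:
F(c) = -6*c
922/(-1657) - F(-65) = 922/(-1657) - (-6)*(-65) = 922*(-1/1657) - 1*390 = -922/1657 - 390 = -647152/1657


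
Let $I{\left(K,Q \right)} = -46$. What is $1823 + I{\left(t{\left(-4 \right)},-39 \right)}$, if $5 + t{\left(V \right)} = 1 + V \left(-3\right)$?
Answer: $1777$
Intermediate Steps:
$t{\left(V \right)} = -4 - 3 V$ ($t{\left(V \right)} = -5 + \left(1 + V \left(-3\right)\right) = -5 - \left(-1 + 3 V\right) = -4 - 3 V$)
$1823 + I{\left(t{\left(-4 \right)},-39 \right)} = 1823 - 46 = 1777$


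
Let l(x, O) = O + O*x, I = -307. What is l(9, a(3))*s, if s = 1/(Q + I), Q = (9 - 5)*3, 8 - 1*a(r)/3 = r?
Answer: -30/59 ≈ -0.50847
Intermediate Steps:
a(r) = 24 - 3*r
Q = 12 (Q = 4*3 = 12)
s = -1/295 (s = 1/(12 - 307) = 1/(-295) = -1/295 ≈ -0.0033898)
l(9, a(3))*s = ((24 - 3*3)*(1 + 9))*(-1/295) = ((24 - 9)*10)*(-1/295) = (15*10)*(-1/295) = 150*(-1/295) = -30/59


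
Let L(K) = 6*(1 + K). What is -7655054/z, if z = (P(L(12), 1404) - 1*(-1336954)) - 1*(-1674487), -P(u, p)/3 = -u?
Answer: -7655054/3011675 ≈ -2.5418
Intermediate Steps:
L(K) = 6 + 6*K
P(u, p) = 3*u (P(u, p) = -(-3)*u = 3*u)
z = 3011675 (z = (3*(6 + 6*12) - 1*(-1336954)) - 1*(-1674487) = (3*(6 + 72) + 1336954) + 1674487 = (3*78 + 1336954) + 1674487 = (234 + 1336954) + 1674487 = 1337188 + 1674487 = 3011675)
-7655054/z = -7655054/3011675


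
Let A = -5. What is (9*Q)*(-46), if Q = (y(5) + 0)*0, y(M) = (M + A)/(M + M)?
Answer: 0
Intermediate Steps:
y(M) = (-5 + M)/(2*M) (y(M) = (M - 5)/(M + M) = (-5 + M)/((2*M)) = (-5 + M)*(1/(2*M)) = (-5 + M)/(2*M))
Q = 0 (Q = ((1/2)*(-5 + 5)/5 + 0)*0 = ((1/2)*(1/5)*0 + 0)*0 = (0 + 0)*0 = 0*0 = 0)
(9*Q)*(-46) = (9*0)*(-46) = 0*(-46) = 0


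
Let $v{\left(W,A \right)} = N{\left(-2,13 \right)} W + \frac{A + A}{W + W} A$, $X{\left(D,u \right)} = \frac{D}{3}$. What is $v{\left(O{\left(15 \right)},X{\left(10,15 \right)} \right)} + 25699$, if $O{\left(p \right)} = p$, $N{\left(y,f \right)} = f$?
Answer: $\frac{699158}{27} \approx 25895.0$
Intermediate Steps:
$X{\left(D,u \right)} = \frac{D}{3}$ ($X{\left(D,u \right)} = D \frac{1}{3} = \frac{D}{3}$)
$v{\left(W,A \right)} = 13 W + \frac{A^{2}}{W}$ ($v{\left(W,A \right)} = 13 W + \frac{A + A}{W + W} A = 13 W + \frac{2 A}{2 W} A = 13 W + 2 A \frac{1}{2 W} A = 13 W + \frac{A}{W} A = 13 W + \frac{A^{2}}{W}$)
$v{\left(O{\left(15 \right)},X{\left(10,15 \right)} \right)} + 25699 = \left(13 \cdot 15 + \frac{\left(\frac{1}{3} \cdot 10\right)^{2}}{15}\right) + 25699 = \left(195 + \left(\frac{10}{3}\right)^{2} \cdot \frac{1}{15}\right) + 25699 = \left(195 + \frac{100}{9} \cdot \frac{1}{15}\right) + 25699 = \left(195 + \frac{20}{27}\right) + 25699 = \frac{5285}{27} + 25699 = \frac{699158}{27}$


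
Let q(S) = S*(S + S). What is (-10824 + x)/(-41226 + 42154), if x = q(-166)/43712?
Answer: -59135447/5070592 ≈ -11.662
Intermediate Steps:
q(S) = 2*S**2 (q(S) = S*(2*S) = 2*S**2)
x = 6889/5464 (x = (2*(-166)**2)/43712 = (2*27556)*(1/43712) = 55112*(1/43712) = 6889/5464 ≈ 1.2608)
(-10824 + x)/(-41226 + 42154) = (-10824 + 6889/5464)/(-41226 + 42154) = -59135447/5464/928 = -59135447/5464*1/928 = -59135447/5070592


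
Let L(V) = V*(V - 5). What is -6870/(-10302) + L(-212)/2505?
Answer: 81857093/4301085 ≈ 19.032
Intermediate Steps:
L(V) = V*(-5 + V)
-6870/(-10302) + L(-212)/2505 = -6870/(-10302) - 212*(-5 - 212)/2505 = -6870*(-1/10302) - 212*(-217)*(1/2505) = 1145/1717 + 46004*(1/2505) = 1145/1717 + 46004/2505 = 81857093/4301085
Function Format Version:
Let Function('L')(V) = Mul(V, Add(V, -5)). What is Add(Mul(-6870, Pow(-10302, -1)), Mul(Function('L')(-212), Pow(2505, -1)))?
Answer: Rational(81857093, 4301085) ≈ 19.032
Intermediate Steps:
Function('L')(V) = Mul(V, Add(-5, V))
Add(Mul(-6870, Pow(-10302, -1)), Mul(Function('L')(-212), Pow(2505, -1))) = Add(Mul(-6870, Pow(-10302, -1)), Mul(Mul(-212, Add(-5, -212)), Pow(2505, -1))) = Add(Mul(-6870, Rational(-1, 10302)), Mul(Mul(-212, -217), Rational(1, 2505))) = Add(Rational(1145, 1717), Mul(46004, Rational(1, 2505))) = Add(Rational(1145, 1717), Rational(46004, 2505)) = Rational(81857093, 4301085)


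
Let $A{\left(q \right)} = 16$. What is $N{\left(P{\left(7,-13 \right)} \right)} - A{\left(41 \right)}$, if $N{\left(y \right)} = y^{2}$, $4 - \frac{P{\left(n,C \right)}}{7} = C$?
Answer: $14145$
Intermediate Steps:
$P{\left(n,C \right)} = 28 - 7 C$
$N{\left(P{\left(7,-13 \right)} \right)} - A{\left(41 \right)} = \left(28 - -91\right)^{2} - 16 = \left(28 + 91\right)^{2} - 16 = 119^{2} - 16 = 14161 - 16 = 14145$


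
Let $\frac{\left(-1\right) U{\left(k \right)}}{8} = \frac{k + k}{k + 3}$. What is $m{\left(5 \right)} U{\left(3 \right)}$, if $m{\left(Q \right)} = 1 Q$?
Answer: $-40$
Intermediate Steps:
$m{\left(Q \right)} = Q$
$U{\left(k \right)} = - \frac{16 k}{3 + k}$ ($U{\left(k \right)} = - 8 \frac{k + k}{k + 3} = - 8 \frac{2 k}{3 + k} = - \frac{16 k}{3 + k}$)
$m{\left(5 \right)} U{\left(3 \right)} = 5 \left(\left(-16\right) 3 \frac{1}{3 + 3}\right) = 5 \left(\left(-16\right) 3 \cdot \frac{1}{6}\right) = 5 \left(-8\right) = -40$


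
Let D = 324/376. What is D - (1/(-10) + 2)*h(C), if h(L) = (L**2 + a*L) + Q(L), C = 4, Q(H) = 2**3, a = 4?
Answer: -7063/94 ≈ -75.138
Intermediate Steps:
Q(H) = 8
h(L) = 8 + L**2 + 4*L (h(L) = (L**2 + 4*L) + 8 = 8 + L**2 + 4*L)
D = 81/94 (D = 324*(1/376) = 81/94 ≈ 0.86170)
D - (1/(-10) + 2)*h(C) = 81/94 - (1/(-10) + 2)*(8 + 4**2 + 4*4) = 81/94 - (-1/10 + 2)*(8 + 16 + 16) = 81/94 - 19*40/10 = 81/94 - 1*76 = 81/94 - 76 = -7063/94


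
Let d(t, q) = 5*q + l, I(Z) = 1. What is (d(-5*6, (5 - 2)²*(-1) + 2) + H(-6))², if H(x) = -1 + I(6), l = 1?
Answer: 1156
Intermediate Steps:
H(x) = 0 (H(x) = -1 + 1 = 0)
d(t, q) = 1 + 5*q (d(t, q) = 5*q + 1 = 1 + 5*q)
(d(-5*6, (5 - 2)²*(-1) + 2) + H(-6))² = ((1 + 5*((5 - 2)²*(-1) + 2)) + 0)² = ((1 + 5*(3²*(-1) + 2)) + 0)² = ((1 + 5*(9*(-1) + 2)) + 0)² = ((1 + 5*(-9 + 2)) + 0)² = ((1 + 5*(-7)) + 0)² = ((1 - 35) + 0)² = (-34 + 0)² = (-34)² = 1156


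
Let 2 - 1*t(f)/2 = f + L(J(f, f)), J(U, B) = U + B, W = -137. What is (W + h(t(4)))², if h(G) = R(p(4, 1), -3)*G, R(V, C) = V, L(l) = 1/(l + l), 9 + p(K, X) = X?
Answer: 10816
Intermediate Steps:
p(K, X) = -9 + X
J(U, B) = B + U
L(l) = 1/(2*l)
t(f) = 4 - 2*f - 1/(2*f) (t(f) = 4 - 2*(f + 1/(2*(f + f))) = 4 - 2*(f + 1/(2*((2*f)))) = 4 - 2*(f + (1/(2*f))/2) = 4 - 2*(f + 1/(4*f)) = 4 + (-2*f - 1/(2*f)) = 4 - 2*f - 1/(2*f))
h(G) = -8*G (h(G) = (-9 + 1)*G = -8*G)
(W + h(t(4)))² = (-137 - 8*(4 - 2*4 - ½/4))² = (-137 - 8*(4 - 8 - ½*¼))² = (-137 - 8*(4 - 8 - ⅛))² = (-137 - 8*(-33/8))² = (-137 + 33)² = (-104)² = 10816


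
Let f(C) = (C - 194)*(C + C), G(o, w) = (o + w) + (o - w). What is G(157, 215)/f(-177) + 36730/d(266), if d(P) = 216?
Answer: 401997137/2364012 ≈ 170.05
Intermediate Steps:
G(o, w) = 2*o
f(C) = 2*C*(-194 + C) (f(C) = (-194 + C)*(2*C) = 2*C*(-194 + C))
G(157, 215)/f(-177) + 36730/d(266) = (2*157)/((2*(-177)*(-194 - 177))) + 36730/216 = 314/((2*(-177)*(-371))) + 36730*(1/216) = 314/131334 + 18365/108 = 314*(1/131334) + 18365/108 = 157/65667 + 18365/108 = 401997137/2364012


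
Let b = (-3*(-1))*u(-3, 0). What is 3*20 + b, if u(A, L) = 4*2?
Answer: 84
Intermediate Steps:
u(A, L) = 8
b = 24 (b = -3*(-1)*8 = 3*8 = 24)
3*20 + b = 3*20 + 24 = 60 + 24 = 84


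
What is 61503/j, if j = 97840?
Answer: 61503/97840 ≈ 0.62861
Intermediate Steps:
61503/j = 61503/97840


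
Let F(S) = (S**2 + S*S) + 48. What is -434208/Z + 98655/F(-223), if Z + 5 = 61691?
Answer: -6186778153/1023021186 ≈ -6.0476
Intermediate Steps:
Z = 61686 (Z = -5 + 61691 = 61686)
F(S) = 48 + 2*S**2 (F(S) = (S**2 + S**2) + 48 = 2*S**2 + 48 = 48 + 2*S**2)
-434208/Z + 98655/F(-223) = -434208/61686 + 98655/(48 + 2*(-223)**2) = -434208*1/61686 + 98655/(48 + 2*49729) = -72368/10281 + 98655/(48 + 99458) = -72368/10281 + 98655/99506 = -6186778153/1023021186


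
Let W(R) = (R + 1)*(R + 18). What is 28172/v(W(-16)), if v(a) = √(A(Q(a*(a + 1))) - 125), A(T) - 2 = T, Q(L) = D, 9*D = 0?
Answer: -28172*I*√123/123 ≈ -2540.2*I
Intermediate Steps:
D = 0 (D = (⅑)*0 = 0)
Q(L) = 0
A(T) = 2 + T
W(R) = (1 + R)*(18 + R)
v(a) = I*√123 (v(a) = √((2 + 0) - 125) = √(2 - 125) = √(-123) = I*√123)
28172/v(W(-16)) = 28172/((I*√123)) = 28172*(-I*√123/123) = -28172*I*√123/123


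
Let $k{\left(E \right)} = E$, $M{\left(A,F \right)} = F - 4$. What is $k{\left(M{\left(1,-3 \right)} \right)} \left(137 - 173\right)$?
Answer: $252$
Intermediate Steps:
$M{\left(A,F \right)} = -4 + F$
$k{\left(M{\left(1,-3 \right)} \right)} \left(137 - 173\right) = \left(-4 - 3\right) \left(137 - 173\right) = \left(-7\right) \left(-36\right) = 252$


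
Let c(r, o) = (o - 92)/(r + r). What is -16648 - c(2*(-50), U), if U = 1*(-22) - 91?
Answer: -665961/40 ≈ -16649.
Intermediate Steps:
U = -113 (U = -22 - 91 = -113)
c(r, o) = (-92 + o)/(2*r) (c(r, o) = (-92 + o)/((2*r)) = (-92 + o)*(1/(2*r)) = (-92 + o)/(2*r))
-16648 - c(2*(-50), U) = -16648 - (-92 - 113)/(2*(2*(-50))) = -16648 - (-205)/(2*(-100)) = -16648 - (-1)*(-205)/(2*100) = -16648 - 1*41/40 = -16648 - 41/40 = -665961/40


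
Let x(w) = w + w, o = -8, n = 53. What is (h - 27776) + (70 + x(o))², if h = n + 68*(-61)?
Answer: -28955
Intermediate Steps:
x(w) = 2*w
h = -4095 (h = 53 + 68*(-61) = 53 - 4148 = -4095)
(h - 27776) + (70 + x(o))² = (-4095 - 27776) + (70 + 2*(-8))² = -31871 + (70 - 16)² = -31871 + 54² = -31871 + 2916 = -28955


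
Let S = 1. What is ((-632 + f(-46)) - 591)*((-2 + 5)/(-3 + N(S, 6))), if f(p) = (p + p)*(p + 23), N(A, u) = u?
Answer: 893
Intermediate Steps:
f(p) = 2*p*(23 + p) (f(p) = (2*p)*(23 + p) = 2*p*(23 + p))
((-632 + f(-46)) - 591)*((-2 + 5)/(-3 + N(S, 6))) = ((-632 + 2*(-46)*(23 - 46)) - 591)*((-2 + 5)/(-3 + 6)) = ((-632 + 2*(-46)*(-23)) - 591)*(3/3) = ((-632 + 2116) - 591)*(3*(⅓)) = (1484 - 591)*1 = 893*1 = 893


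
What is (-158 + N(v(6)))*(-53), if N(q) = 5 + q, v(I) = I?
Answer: 7791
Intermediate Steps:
(-158 + N(v(6)))*(-53) = (-158 + (5 + 6))*(-53) = (-158 + 11)*(-53) = -147*(-53) = 7791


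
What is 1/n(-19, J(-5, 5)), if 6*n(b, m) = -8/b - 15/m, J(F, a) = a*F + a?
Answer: 456/89 ≈ 5.1236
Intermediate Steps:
J(F, a) = a + F*a (J(F, a) = F*a + a = a + F*a)
n(b, m) = -5/(2*m) - 4/(3*b) (n(b, m) = (-8/b - 15/m)/6 = (-15/m - 8/b)/6 = -5/(2*m) - 4/(3*b))
1/n(-19, J(-5, 5)) = 1/(-5*1/(5*(1 - 5))/2 - 4/3/(-19)) = 1/(-5/(2*(5*(-4))) - 4/3*(-1/19)) = 1/(-5/2/(-20) + 4/57) = 1/(-5/2*(-1/20) + 4/57) = 1/(1/8 + 4/57) = 1/(89/456) = 456/89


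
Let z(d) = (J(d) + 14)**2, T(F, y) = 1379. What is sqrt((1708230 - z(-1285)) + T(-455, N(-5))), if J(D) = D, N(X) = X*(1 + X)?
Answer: 2*sqrt(23542) ≈ 306.87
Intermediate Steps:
z(d) = (14 + d)**2 (z(d) = (d + 14)**2 = (14 + d)**2)
sqrt((1708230 - z(-1285)) + T(-455, N(-5))) = sqrt((1708230 - (14 - 1285)**2) + 1379) = sqrt((1708230 - 1*(-1271)**2) + 1379) = sqrt((1708230 - 1*1615441) + 1379) = sqrt((1708230 - 1615441) + 1379) = sqrt(92789 + 1379) = sqrt(94168) = 2*sqrt(23542)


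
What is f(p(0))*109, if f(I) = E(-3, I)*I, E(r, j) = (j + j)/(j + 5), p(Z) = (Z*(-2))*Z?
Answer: 0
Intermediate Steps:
p(Z) = -2*Z**2 (p(Z) = (-2*Z)*Z = -2*Z**2)
E(r, j) = 2*j/(5 + j) (E(r, j) = (2*j)/(5 + j) = 2*j/(5 + j))
f(I) = 2*I**2/(5 + I) (f(I) = (2*I/(5 + I))*I = 2*I**2/(5 + I))
f(p(0))*109 = (2*(-2*0**2)**2/(5 - 2*0**2))*109 = (2*(-2*0)**2/(5 - 2*0))*109 = (2*0**2/(5 + 0))*109 = (2*0/5)*109 = (2*0*(1/5))*109 = 0*109 = 0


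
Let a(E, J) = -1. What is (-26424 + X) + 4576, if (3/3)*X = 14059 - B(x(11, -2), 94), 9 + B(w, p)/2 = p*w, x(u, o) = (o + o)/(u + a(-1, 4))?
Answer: -38479/5 ≈ -7695.8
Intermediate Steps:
x(u, o) = 2*o/(-1 + u) (x(u, o) = (o + o)/(u - 1) = (2*o)/(-1 + u) = 2*o/(-1 + u))
B(w, p) = -18 + 2*p*w (B(w, p) = -18 + 2*(p*w) = -18 + 2*p*w)
X = 70761/5 (X = 14059 - (-18 + 2*94*(2*(-2)/(-1 + 11))) = 14059 - (-18 + 2*94*(2*(-2)/10)) = 14059 - (-18 + 2*94*(2*(-2)*(⅒))) = 14059 - (-18 + 2*94*(-⅖)) = 14059 - (-18 - 376/5) = 14059 - 1*(-466/5) = 14059 + 466/5 = 70761/5 ≈ 14152.)
(-26424 + X) + 4576 = (-26424 + 70761/5) + 4576 = -61359/5 + 4576 = -38479/5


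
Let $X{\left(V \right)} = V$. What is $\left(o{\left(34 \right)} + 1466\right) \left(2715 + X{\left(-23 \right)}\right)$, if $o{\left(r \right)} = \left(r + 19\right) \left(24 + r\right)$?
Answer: $12221680$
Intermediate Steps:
$o{\left(r \right)} = \left(19 + r\right) \left(24 + r\right)$
$\left(o{\left(34 \right)} + 1466\right) \left(2715 + X{\left(-23 \right)}\right) = \left(\left(456 + 34^{2} + 43 \cdot 34\right) + 1466\right) \left(2715 - 23\right) = \left(\left(456 + 1156 + 1462\right) + 1466\right) 2692 = \left(3074 + 1466\right) 2692 = 4540 \cdot 2692 = 12221680$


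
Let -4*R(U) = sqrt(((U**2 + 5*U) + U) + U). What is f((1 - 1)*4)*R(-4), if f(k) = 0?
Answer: 0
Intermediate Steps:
R(U) = -sqrt(U**2 + 7*U)/4 (R(U) = -sqrt(((U**2 + 5*U) + U) + U)/4 = -sqrt((U**2 + 6*U) + U)/4 = -sqrt(U**2 + 7*U)/4)
f((1 - 1)*4)*R(-4) = 0*(-2*I*sqrt(7 - 4)/4) = 0*(-2*I*sqrt(3)/4) = 0*(-I*sqrt(3)/2) = 0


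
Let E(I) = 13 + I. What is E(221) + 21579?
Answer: 21813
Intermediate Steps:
E(221) + 21579 = (13 + 221) + 21579 = 234 + 21579 = 21813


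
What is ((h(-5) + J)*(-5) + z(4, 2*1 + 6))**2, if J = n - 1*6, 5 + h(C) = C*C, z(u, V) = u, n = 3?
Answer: 6561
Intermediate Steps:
h(C) = -5 + C**2 (h(C) = -5 + C*C = -5 + C**2)
J = -3 (J = 3 - 1*6 = 3 - 6 = -3)
((h(-5) + J)*(-5) + z(4, 2*1 + 6))**2 = (((-5 + (-5)**2) - 3)*(-5) + 4)**2 = (((-5 + 25) - 3)*(-5) + 4)**2 = ((20 - 3)*(-5) + 4)**2 = (17*(-5) + 4)**2 = (-85 + 4)**2 = (-81)**2 = 6561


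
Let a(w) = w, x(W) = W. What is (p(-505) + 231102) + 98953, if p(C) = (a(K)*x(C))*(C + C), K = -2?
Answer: -690045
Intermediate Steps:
p(C) = -4*C**2 (p(C) = (-2*C)*(C + C) = (-2*C)*(2*C) = -4*C**2)
(p(-505) + 231102) + 98953 = (-4*(-505)**2 + 231102) + 98953 = (-4*255025 + 231102) + 98953 = (-1020100 + 231102) + 98953 = -788998 + 98953 = -690045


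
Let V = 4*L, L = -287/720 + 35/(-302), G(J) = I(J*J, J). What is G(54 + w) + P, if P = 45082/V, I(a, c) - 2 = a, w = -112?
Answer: -1037044818/55937 ≈ -18540.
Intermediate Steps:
I(a, c) = 2 + a
G(J) = 2 + J² (G(J) = 2 + J*J = 2 + J²)
L = -55937/108720 (L = -287*1/720 + 35*(-1/302) = -287/720 - 35/302 = -55937/108720 ≈ -0.51451)
V = -55937/27180 (V = 4*(-55937/108720) = -55937/27180 ≈ -2.0580)
P = -1225328760/55937 (P = 45082/(-55937/27180) = 45082*(-27180/55937) = -1225328760/55937 ≈ -21906.)
G(54 + w) + P = (2 + (54 - 112)²) - 1225328760/55937 = (2 + (-58)²) - 1225328760/55937 = (2 + 3364) - 1225328760/55937 = 3366 - 1225328760/55937 = -1037044818/55937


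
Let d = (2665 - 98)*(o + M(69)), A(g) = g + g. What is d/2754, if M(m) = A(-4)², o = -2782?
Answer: -22801/9 ≈ -2533.4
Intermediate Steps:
A(g) = 2*g
M(m) = 64 (M(m) = (2*(-4))² = (-8)² = 64)
d = -6977106 (d = (2665 - 98)*(-2782 + 64) = 2567*(-2718) = -6977106)
d/2754 = -6977106/2754 = -6977106*1/2754 = -22801/9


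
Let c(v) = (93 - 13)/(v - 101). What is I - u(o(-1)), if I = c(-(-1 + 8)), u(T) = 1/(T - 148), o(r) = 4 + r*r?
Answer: -2833/3861 ≈ -0.73375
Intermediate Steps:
o(r) = 4 + r²
u(T) = 1/(-148 + T)
c(v) = 80/(-101 + v)
I = -20/27 (I = 80/(-101 - (-1 + 8)) = 80/(-101 - 1*7) = 80/(-101 - 7) = 80/(-108) = 80*(-1/108) = -20/27 ≈ -0.74074)
I - u(o(-1)) = -20/27 - 1/(-148 + (4 + (-1)²)) = -20/27 - 1/(-148 + (4 + 1)) = -20/27 - 1/(-148 + 5) = -20/27 - 1/(-143) = -20/27 - 1*(-1/143) = -20/27 + 1/143 = -2833/3861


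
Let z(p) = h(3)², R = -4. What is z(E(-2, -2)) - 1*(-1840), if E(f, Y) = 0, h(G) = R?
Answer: 1856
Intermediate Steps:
h(G) = -4
z(p) = 16 (z(p) = (-4)² = 16)
z(E(-2, -2)) - 1*(-1840) = 16 - 1*(-1840) = 16 + 1840 = 1856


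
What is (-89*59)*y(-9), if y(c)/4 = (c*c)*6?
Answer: -10207944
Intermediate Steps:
y(c) = 24*c² (y(c) = 4*((c*c)*6) = 4*(c²*6) = 4*(6*c²) = 24*c²)
(-89*59)*y(-9) = (-89*59)*(24*(-9)²) = -126024*81 = -5251*1944 = -10207944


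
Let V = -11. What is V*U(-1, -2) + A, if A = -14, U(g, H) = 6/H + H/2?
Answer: 30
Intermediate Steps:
U(g, H) = H/2 + 6/H (U(g, H) = 6/H + H*(½) = 6/H + H/2 = H/2 + 6/H)
V*U(-1, -2) + A = -11*((½)*(-2) + 6/(-2)) - 14 = -11*(-1 + 6*(-½)) - 14 = -11*(-1 - 3) - 14 = -11*(-4) - 14 = 44 - 14 = 30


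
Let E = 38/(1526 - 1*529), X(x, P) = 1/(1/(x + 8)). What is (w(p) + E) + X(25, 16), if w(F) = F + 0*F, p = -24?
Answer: 9011/997 ≈ 9.0381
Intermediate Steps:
X(x, P) = 8 + x (X(x, P) = 1/(1/(8 + x)) = 8 + x)
w(F) = F (w(F) = F + 0 = F)
E = 38/997 (E = 38/(1526 - 529) = 38/997 ≈ 0.038114)
(w(p) + E) + X(25, 16) = (-24 + 38/997) + (8 + 25) = -23890/997 + 33 = 9011/997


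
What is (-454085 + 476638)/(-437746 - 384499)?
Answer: -22553/822245 ≈ -0.027429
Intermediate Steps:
(-454085 + 476638)/(-437746 - 384499) = 22553/(-822245) = 22553*(-1/822245) = -22553/822245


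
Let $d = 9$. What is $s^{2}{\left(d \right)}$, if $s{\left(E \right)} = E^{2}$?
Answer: $6561$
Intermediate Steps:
$s^{2}{\left(d \right)} = \left(9^{2}\right)^{2} = 81^{2} = 6561$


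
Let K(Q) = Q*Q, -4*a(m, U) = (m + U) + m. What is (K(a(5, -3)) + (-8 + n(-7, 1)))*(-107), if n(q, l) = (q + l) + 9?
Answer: 3317/16 ≈ 207.31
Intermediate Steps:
a(m, U) = -m/2 - U/4 (a(m, U) = -((m + U) + m)/4 = -((U + m) + m)/4 = -(U + 2*m)/4 = -m/2 - U/4)
n(q, l) = 9 + l + q (n(q, l) = (l + q) + 9 = 9 + l + q)
K(Q) = Q**2
(K(a(5, -3)) + (-8 + n(-7, 1)))*(-107) = ((-1/2*5 - 1/4*(-3))**2 + (-8 + (9 + 1 - 7)))*(-107) = ((-5/2 + 3/4)**2 + (-8 + 3))*(-107) = ((-7/4)**2 - 5)*(-107) = (49/16 - 5)*(-107) = -31/16*(-107) = 3317/16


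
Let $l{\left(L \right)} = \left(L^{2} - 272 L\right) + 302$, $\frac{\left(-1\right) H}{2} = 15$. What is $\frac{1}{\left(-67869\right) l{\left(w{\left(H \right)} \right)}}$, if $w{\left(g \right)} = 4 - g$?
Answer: $\frac{1}{528699510} \approx 1.8914 \cdot 10^{-9}$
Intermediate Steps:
$H = -30$ ($H = \left(-2\right) 15 = -30$)
$l{\left(L \right)} = 302 + L^{2} - 272 L$
$\frac{1}{\left(-67869\right) l{\left(w{\left(H \right)} \right)}} = \frac{1}{\left(-67869\right) \left(302 + \left(4 - -30\right)^{2} - 272 \left(4 - -30\right)\right)} = - \frac{1}{67869 \left(302 + \left(4 + 30\right)^{2} - 272 \left(4 + 30\right)\right)} = - \frac{1}{67869 \left(302 + 34^{2} - 9248\right)} = - \frac{1}{67869 \left(302 + 1156 - 9248\right)} = - \frac{1}{67869 \left(-7790\right)} = \left(- \frac{1}{67869}\right) \left(- \frac{1}{7790}\right) = \frac{1}{528699510}$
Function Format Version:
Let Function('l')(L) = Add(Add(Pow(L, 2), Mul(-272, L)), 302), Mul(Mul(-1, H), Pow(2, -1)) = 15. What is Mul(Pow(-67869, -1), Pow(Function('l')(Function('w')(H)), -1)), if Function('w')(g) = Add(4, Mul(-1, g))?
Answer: Rational(1, 528699510) ≈ 1.8914e-9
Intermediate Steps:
H = -30 (H = Mul(-2, 15) = -30)
Function('l')(L) = Add(302, Pow(L, 2), Mul(-272, L))
Mul(Pow(-67869, -1), Pow(Function('l')(Function('w')(H)), -1)) = Mul(Pow(-67869, -1), Pow(Add(302, Pow(Add(4, Mul(-1, -30)), 2), Mul(-272, Add(4, Mul(-1, -30)))), -1)) = Mul(Rational(-1, 67869), Pow(Add(302, Pow(Add(4, 30), 2), Mul(-272, Add(4, 30))), -1)) = Mul(Rational(-1, 67869), Pow(Add(302, Pow(34, 2), Mul(-272, 34)), -1)) = Mul(Rational(-1, 67869), Pow(Add(302, 1156, -9248), -1)) = Mul(Rational(-1, 67869), Pow(-7790, -1)) = Mul(Rational(-1, 67869), Rational(-1, 7790)) = Rational(1, 528699510)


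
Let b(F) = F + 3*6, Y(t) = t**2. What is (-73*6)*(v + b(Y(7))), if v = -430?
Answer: 158994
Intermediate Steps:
b(F) = 18 + F (b(F) = F + 18 = 18 + F)
(-73*6)*(v + b(Y(7))) = (-73*6)*(-430 + (18 + 7**2)) = -438*(-430 + (18 + 49)) = -438*(-430 + 67) = -438*(-363) = 158994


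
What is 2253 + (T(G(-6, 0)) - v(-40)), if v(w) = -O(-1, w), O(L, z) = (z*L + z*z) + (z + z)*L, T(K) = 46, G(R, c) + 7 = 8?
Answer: 4019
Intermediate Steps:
G(R, c) = 1 (G(R, c) = -7 + 8 = 1)
O(L, z) = z**2 + 3*L*z (O(L, z) = (L*z + z**2) + (2*z)*L = (z**2 + L*z) + 2*L*z = z**2 + 3*L*z)
v(w) = -w*(-3 + w) (v(w) = -w*(w + 3*(-1)) = -w*(w - 3) = -w*(-3 + w))
2253 + (T(G(-6, 0)) - v(-40)) = 2253 + (46 - (-40)*(3 - 1*(-40))) = 2253 + (46 - (-40)*(3 + 40)) = 2253 + (46 - (-40)*43) = 2253 + (46 - 1*(-1720)) = 2253 + (46 + 1720) = 2253 + 1766 = 4019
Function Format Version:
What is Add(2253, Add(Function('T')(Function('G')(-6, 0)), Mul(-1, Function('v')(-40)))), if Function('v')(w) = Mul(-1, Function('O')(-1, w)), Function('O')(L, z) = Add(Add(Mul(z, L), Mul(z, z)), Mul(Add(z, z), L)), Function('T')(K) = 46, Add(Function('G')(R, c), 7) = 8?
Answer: 4019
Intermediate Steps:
Function('G')(R, c) = 1 (Function('G')(R, c) = Add(-7, 8) = 1)
Function('O')(L, z) = Add(Pow(z, 2), Mul(3, L, z)) (Function('O')(L, z) = Add(Add(Mul(L, z), Pow(z, 2)), Mul(Mul(2, z), L)) = Add(Add(Pow(z, 2), Mul(L, z)), Mul(2, L, z)) = Add(Pow(z, 2), Mul(3, L, z)))
Function('v')(w) = Mul(-1, w, Add(-3, w)) (Function('v')(w) = Mul(-1, Mul(w, Add(w, Mul(3, -1)))) = Mul(-1, Mul(w, Add(w, -3))) = Mul(-1, Mul(w, Add(-3, w))) = Mul(-1, w, Add(-3, w)))
Add(2253, Add(Function('T')(Function('G')(-6, 0)), Mul(-1, Function('v')(-40)))) = Add(2253, Add(46, Mul(-1, Mul(-40, Add(3, Mul(-1, -40)))))) = Add(2253, Add(46, Mul(-1, Mul(-40, Add(3, 40))))) = Add(2253, Add(46, Mul(-1, Mul(-40, 43)))) = Add(2253, Add(46, Mul(-1, -1720))) = Add(2253, Add(46, 1720)) = Add(2253, 1766) = 4019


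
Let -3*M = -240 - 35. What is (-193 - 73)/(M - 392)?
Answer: 798/901 ≈ 0.88568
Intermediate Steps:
M = 275/3 (M = -(-240 - 35)/3 = -⅓*(-275) = 275/3 ≈ 91.667)
(-193 - 73)/(M - 392) = (-193 - 73)/(275/3 - 392) = -266/(-901/3) = -266*(-3/901) = 798/901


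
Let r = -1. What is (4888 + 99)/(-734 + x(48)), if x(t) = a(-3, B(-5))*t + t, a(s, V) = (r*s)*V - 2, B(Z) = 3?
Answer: -4987/350 ≈ -14.249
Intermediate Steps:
a(s, V) = -2 - V*s (a(s, V) = (-s)*V - 2 = -V*s - 2 = -2 - V*s)
x(t) = 8*t (x(t) = (-2 - 1*3*(-3))*t + t = (-2 + 9)*t + t = 7*t + t = 8*t)
(4888 + 99)/(-734 + x(48)) = (4888 + 99)/(-734 + 8*48) = 4987/(-734 + 384) = 4987/(-350) = 4987*(-1/350) = -4987/350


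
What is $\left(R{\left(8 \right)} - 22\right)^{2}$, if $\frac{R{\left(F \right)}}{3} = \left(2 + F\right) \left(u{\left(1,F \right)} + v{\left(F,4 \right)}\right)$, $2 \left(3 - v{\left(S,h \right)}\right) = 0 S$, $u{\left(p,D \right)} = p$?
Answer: $9604$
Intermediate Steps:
$v{\left(S,h \right)} = 3$ ($v{\left(S,h \right)} = 3 - \frac{0 S}{2} = 3 - 0 = 3 + 0 = 3$)
$R{\left(F \right)} = 24 + 12 F$ ($R{\left(F \right)} = 3 \left(2 + F\right) \left(1 + 3\right) = 3 \left(2 + F\right) 4 = 3 \left(8 + 4 F\right) = 24 + 12 F$)
$\left(R{\left(8 \right)} - 22\right)^{2} = \left(\left(24 + 12 \cdot 8\right) - 22\right)^{2} = \left(\left(24 + 96\right) - 22\right)^{2} = \left(120 - 22\right)^{2} = 98^{2} = 9604$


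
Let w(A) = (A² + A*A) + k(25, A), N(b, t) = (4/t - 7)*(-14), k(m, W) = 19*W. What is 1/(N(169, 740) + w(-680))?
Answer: 185/168715916 ≈ 1.0965e-6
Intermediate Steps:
N(b, t) = 98 - 56/t (N(b, t) = (-7 + 4/t)*(-14) = 98 - 56/t)
w(A) = 2*A² + 19*A (w(A) = (A² + A*A) + 19*A = (A² + A²) + 19*A = 2*A² + 19*A)
1/(N(169, 740) + w(-680)) = 1/((98 - 56/740) - 680*(19 + 2*(-680))) = 1/((98 - 56*1/740) - 680*(19 - 1360)) = 1/((98 - 14/185) - 680*(-1341)) = 1/(18116/185 + 911880) = 1/(168715916/185) = 185/168715916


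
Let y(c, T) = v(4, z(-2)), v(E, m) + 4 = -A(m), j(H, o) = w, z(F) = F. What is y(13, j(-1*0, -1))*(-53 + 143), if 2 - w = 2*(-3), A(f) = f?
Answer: -180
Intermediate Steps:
w = 8 (w = 2 - 2*(-3) = 2 - 1*(-6) = 2 + 6 = 8)
j(H, o) = 8
v(E, m) = -4 - m
y(c, T) = -2 (y(c, T) = -4 - 1*(-2) = -4 + 2 = -2)
y(13, j(-1*0, -1))*(-53 + 143) = -2*(-53 + 143) = -2*90 = -180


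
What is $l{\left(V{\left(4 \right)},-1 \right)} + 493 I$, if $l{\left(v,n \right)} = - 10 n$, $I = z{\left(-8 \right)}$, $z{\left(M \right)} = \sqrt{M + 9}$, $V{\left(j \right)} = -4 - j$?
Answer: $503$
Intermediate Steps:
$z{\left(M \right)} = \sqrt{9 + M}$
$I = 1$ ($I = \sqrt{9 - 8} = \sqrt{1} = 1$)
$l{\left(V{\left(4 \right)},-1 \right)} + 493 I = \left(-10\right) \left(-1\right) + 493 \cdot 1 = 10 + 493 = 503$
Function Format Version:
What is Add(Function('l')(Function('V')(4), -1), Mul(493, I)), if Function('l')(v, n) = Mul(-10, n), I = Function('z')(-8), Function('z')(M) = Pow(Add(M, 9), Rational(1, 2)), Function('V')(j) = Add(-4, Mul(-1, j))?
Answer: 503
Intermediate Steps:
Function('z')(M) = Pow(Add(9, M), Rational(1, 2))
I = 1 (I = Pow(Add(9, -8), Rational(1, 2)) = Pow(1, Rational(1, 2)) = 1)
Add(Function('l')(Function('V')(4), -1), Mul(493, I)) = Add(Mul(-10, -1), Mul(493, 1)) = Add(10, 493) = 503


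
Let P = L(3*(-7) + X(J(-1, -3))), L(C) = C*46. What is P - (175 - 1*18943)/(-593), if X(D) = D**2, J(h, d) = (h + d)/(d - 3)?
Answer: -5215342/5337 ≈ -977.21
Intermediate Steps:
J(h, d) = (d + h)/(-3 + d)
L(C) = 46*C
P = -8510/9 (P = 46*(3*(-7) + ((-3 - 1)/(-3 - 3))**2) = 46*(-21 + (-4/(-6))**2) = 46*(-21 + (-1/6*(-4))**2) = 46*(-21 + (2/3)**2) = 46*(-21 + 4/9) = 46*(-185/9) = -8510/9 ≈ -945.56)
P - (175 - 1*18943)/(-593) = -8510/9 - (175 - 1*18943)/(-593) = -8510/9 - (175 - 18943)*(-1)/593 = -8510/9 - (-18768)*(-1)/593 = -8510/9 - 1*18768/593 = -8510/9 - 18768/593 = -5215342/5337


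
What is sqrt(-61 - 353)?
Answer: 3*I*sqrt(46) ≈ 20.347*I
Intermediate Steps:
sqrt(-61 - 353) = sqrt(-414) = 3*I*sqrt(46)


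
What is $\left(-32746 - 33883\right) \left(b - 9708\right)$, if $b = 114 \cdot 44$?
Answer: $312623268$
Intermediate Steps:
$b = 5016$
$\left(-32746 - 33883\right) \left(b - 9708\right) = \left(-32746 - 33883\right) \left(5016 - 9708\right) = \left(-66629\right) \left(-4692\right) = 312623268$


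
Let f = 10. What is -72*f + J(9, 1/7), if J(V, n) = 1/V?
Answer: -6479/9 ≈ -719.89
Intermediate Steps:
-72*f + J(9, 1/7) = -72*10 + 1/9 = -720 + 1/9 = -6479/9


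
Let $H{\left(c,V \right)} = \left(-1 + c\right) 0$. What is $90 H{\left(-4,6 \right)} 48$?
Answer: $0$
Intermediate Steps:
$H{\left(c,V \right)} = 0$
$90 H{\left(-4,6 \right)} 48 = 90 \cdot 0 \cdot 48 = 0 \cdot 48 = 0$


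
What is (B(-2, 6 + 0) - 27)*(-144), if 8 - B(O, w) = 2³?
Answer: 3888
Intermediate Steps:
B(O, w) = 0 (B(O, w) = 8 - 1*2³ = 8 - 1*8 = 8 - 8 = 0)
(B(-2, 6 + 0) - 27)*(-144) = (0 - 27)*(-144) = -27*(-144) = 3888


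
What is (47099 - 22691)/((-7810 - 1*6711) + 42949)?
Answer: 2034/2369 ≈ 0.85859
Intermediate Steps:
(47099 - 22691)/((-7810 - 1*6711) + 42949) = 24408/((-7810 - 6711) + 42949) = 24408/(-14521 + 42949) = 24408/28428 = 24408*(1/28428) = 2034/2369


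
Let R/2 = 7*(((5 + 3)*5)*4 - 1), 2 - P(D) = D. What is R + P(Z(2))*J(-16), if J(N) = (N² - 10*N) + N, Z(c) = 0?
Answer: 3026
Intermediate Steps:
P(D) = 2 - D
J(N) = N² - 9*N
R = 2226 (R = 2*(7*(((5 + 3)*5)*4 - 1)) = 2*(7*((8*5)*4 - 1)) = 2*(7*(40*4 - 1)) = 2*(7*(160 - 1)) = 2*(7*159) = 2*1113 = 2226)
R + P(Z(2))*J(-16) = 2226 + (2 - 1*0)*(-16*(-9 - 16)) = 2226 + (2 + 0)*(-16*(-25)) = 2226 + 2*400 = 2226 + 800 = 3026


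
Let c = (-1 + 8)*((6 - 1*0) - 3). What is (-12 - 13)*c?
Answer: -525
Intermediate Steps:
c = 21 (c = 7*((6 + 0) - 3) = 7*(6 - 3) = 7*3 = 21)
(-12 - 13)*c = (-12 - 13)*21 = -25*21 = -525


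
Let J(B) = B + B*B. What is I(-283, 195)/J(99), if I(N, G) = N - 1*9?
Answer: -73/2475 ≈ -0.029495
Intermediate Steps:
I(N, G) = -9 + N (I(N, G) = N - 9 = -9 + N)
J(B) = B + B²
I(-283, 195)/J(99) = (-9 - 283)/((99*(1 + 99))) = -292/(99*100) = -292/9900 = -292*1/9900 = -73/2475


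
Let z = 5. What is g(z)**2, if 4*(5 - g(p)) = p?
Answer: 225/16 ≈ 14.063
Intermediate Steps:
g(p) = 5 - p/4
g(z)**2 = (5 - 1/4*5)**2 = (5 - 5/4)**2 = (15/4)**2 = 225/16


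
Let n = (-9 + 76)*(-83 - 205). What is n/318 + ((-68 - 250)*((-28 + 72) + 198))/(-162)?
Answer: 592946/1431 ≈ 414.36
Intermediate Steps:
n = -19296 (n = 67*(-288) = -19296)
n/318 + ((-68 - 250)*((-28 + 72) + 198))/(-162) = -19296/318 + ((-68 - 250)*((-28 + 72) + 198))/(-162) = -19296*1/318 - 318*(44 + 198)*(-1/162) = -3216/53 - 318*242*(-1/162) = -3216/53 - 76956*(-1/162) = -3216/53 + 12826/27 = 592946/1431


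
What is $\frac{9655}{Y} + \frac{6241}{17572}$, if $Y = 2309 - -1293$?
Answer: $\frac{96068871}{31647172} \approx 3.0356$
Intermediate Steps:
$Y = 3602$ ($Y = 2309 + 1293 = 3602$)
$\frac{9655}{Y} + \frac{6241}{17572} = \frac{9655}{3602} + \frac{6241}{17572} = \frac{96068871}{31647172}$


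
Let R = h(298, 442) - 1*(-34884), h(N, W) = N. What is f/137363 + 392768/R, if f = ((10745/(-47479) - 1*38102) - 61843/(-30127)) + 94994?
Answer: 40017888024440452374/3456350259672326989 ≈ 11.578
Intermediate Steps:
R = 35182 (R = 298 - 1*(-34884) = 298 + 34884 = 35182)
f = 81380919828218/1430399833 (f = ((10745*(-1/47479) - 38102) - 61843*(-1/30127)) + 94994 = ((-10745/47479 - 38102) + 61843/30127) + 94994 = (-1809055603/47479 + 61843/30127) + 94994 = -54498481907784/1430399833 + 94994 = 81380919828218/1430399833 ≈ 56894.)
f/137363 + 392768/R = (81380919828218/1430399833)/137363 + 392768/35182 = (81380919828218/1430399833)*(1/137363) + 392768*(1/35182) = 81380919828218/196484012260379 + 196384/17591 = 40017888024440452374/3456350259672326989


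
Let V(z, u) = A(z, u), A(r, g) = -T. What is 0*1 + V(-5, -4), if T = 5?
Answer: -5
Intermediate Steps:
A(r, g) = -5 (A(r, g) = -1*5 = -5)
V(z, u) = -5
0*1 + V(-5, -4) = 0*1 - 5 = 0 - 5 = -5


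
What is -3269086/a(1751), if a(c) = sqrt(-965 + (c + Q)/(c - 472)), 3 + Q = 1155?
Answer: 1634543*I*sqrt(393718407)/307833 ≈ 1.0536e+5*I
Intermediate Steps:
Q = 1152 (Q = -3 + 1155 = 1152)
a(c) = sqrt(-965 + (1152 + c)/(-472 + c)) (a(c) = sqrt(-965 + (c + 1152)/(c - 472)) = sqrt(-965 + (1152 + c)/(-472 + c)))
-3269086/a(1751) = -3269086*sqrt(-472 + 1751)/(2*sqrt(114158 - 241*1751)) = -3269086*sqrt(1279)/(2*sqrt(114158 - 421991)) = -3269086*(-I*sqrt(393718407)/615666) = -(-1634543)*I*sqrt(393718407)/307833 = 1634543*I*sqrt(393718407)/307833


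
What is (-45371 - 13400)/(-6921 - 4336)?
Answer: 58771/11257 ≈ 5.2208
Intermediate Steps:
(-45371 - 13400)/(-6921 - 4336) = -58771/(-11257) = -58771*(-1/11257) = 58771/11257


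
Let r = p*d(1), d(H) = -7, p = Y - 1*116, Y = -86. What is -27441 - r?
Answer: -28855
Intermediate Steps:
p = -202 (p = -86 - 1*116 = -86 - 116 = -202)
r = 1414 (r = -202*(-7) = 1414)
-27441 - r = -27441 - 1*1414 = -27441 - 1414 = -28855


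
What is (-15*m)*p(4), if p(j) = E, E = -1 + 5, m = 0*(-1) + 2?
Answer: -120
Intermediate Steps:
m = 2 (m = 0 + 2 = 2)
E = 4
p(j) = 4
(-15*m)*p(4) = -15*2*4 = -30*4 = -120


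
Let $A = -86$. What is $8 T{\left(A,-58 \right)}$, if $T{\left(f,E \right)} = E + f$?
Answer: $-1152$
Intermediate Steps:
$8 T{\left(A,-58 \right)} = 8 \left(-58 - 86\right) = 8 \left(-144\right) = -1152$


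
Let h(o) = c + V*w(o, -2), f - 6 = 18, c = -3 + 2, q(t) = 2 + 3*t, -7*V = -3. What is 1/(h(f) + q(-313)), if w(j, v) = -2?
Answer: -7/6572 ≈ -0.0010651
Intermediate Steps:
V = 3/7 (V = -⅐*(-3) = 3/7 ≈ 0.42857)
c = -1
f = 24 (f = 6 + 18 = 24)
h(o) = -13/7 (h(o) = -1 + (3/7)*(-2) = -1 - 6/7 = -13/7)
1/(h(f) + q(-313)) = 1/(-13/7 + (2 + 3*(-313))) = 1/(-13/7 + (2 - 939)) = 1/(-13/7 - 937) = 1/(-6572/7) = -7/6572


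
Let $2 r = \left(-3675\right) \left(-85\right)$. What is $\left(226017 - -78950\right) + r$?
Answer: $\frac{922309}{2} \approx 4.6115 \cdot 10^{5}$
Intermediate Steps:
$r = \frac{312375}{2}$ ($r = \frac{\left(-3675\right) \left(-85\right)}{2} = \frac{1}{2} \cdot 312375 = \frac{312375}{2} \approx 1.5619 \cdot 10^{5}$)
$\left(226017 - -78950\right) + r = \left(226017 - -78950\right) + \frac{312375}{2} = \left(226017 + 78950\right) + \frac{312375}{2} = 304967 + \frac{312375}{2} = \frac{922309}{2}$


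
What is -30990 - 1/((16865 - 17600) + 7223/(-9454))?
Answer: -215563734416/6955913 ≈ -30990.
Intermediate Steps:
-30990 - 1/((16865 - 17600) + 7223/(-9454)) = -30990 - 1/(-735 + 7223*(-1/9454)) = -30990 - 1/(-735 - 7223/9454) = -30990 - 1/(-6955913/9454) = -30990 - 1*(-9454/6955913) = -30990 + 9454/6955913 = -215563734416/6955913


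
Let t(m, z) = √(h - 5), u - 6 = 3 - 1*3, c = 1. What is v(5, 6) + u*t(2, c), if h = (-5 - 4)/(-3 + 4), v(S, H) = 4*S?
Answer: 20 + 6*I*√14 ≈ 20.0 + 22.45*I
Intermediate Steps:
h = -9 (h = -9/1 = -9*1 = -9)
u = 6 (u = 6 + (3 - 1*3) = 6 + (3 - 3) = 6 + 0 = 6)
t(m, z) = I*√14 (t(m, z) = √(-9 - 5) = √(-14) = I*√14)
v(5, 6) + u*t(2, c) = 4*5 + 6*(I*√14) = 20 + 6*I*√14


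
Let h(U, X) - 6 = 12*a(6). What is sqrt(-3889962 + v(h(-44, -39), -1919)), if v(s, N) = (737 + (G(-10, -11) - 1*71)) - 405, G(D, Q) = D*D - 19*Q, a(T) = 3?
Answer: 4*I*sqrt(243087) ≈ 1972.2*I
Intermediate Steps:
G(D, Q) = D**2 - 19*Q
h(U, X) = 42 (h(U, X) = 6 + 12*3 = 6 + 36 = 42)
v(s, N) = 570 (v(s, N) = (737 + (((-10)**2 - 19*(-11)) - 1*71)) - 405 = (737 + ((100 + 209) - 71)) - 405 = (737 + (309 - 71)) - 405 = (737 + 238) - 405 = 975 - 405 = 570)
sqrt(-3889962 + v(h(-44, -39), -1919)) = sqrt(-3889962 + 570) = sqrt(-3889392) = 4*I*sqrt(243087)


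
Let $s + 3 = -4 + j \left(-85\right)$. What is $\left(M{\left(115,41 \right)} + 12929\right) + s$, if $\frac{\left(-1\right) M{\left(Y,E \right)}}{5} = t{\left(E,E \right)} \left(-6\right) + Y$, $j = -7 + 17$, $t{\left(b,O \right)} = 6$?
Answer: $11677$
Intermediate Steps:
$j = 10$
$M{\left(Y,E \right)} = 180 - 5 Y$ ($M{\left(Y,E \right)} = - 5 \left(6 \left(-6\right) + Y\right) = - 5 \left(-36 + Y\right) = 180 - 5 Y$)
$s = -857$ ($s = -3 + \left(-4 + 10 \left(-85\right)\right) = -3 - 854 = -857$)
$\left(M{\left(115,41 \right)} + 12929\right) + s = \left(\left(180 - 575\right) + 12929\right) - 857 = \left(-395 + 12929\right) - 857 = 12534 - 857 = 11677$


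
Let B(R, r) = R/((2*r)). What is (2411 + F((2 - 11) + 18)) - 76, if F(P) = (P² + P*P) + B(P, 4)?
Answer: 19985/8 ≈ 2498.1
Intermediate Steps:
B(R, r) = R/(2*r) (B(R, r) = R*(1/(2*r)) = R/(2*r))
F(P) = 2*P² + P/8 (F(P) = (P² + P*P) + (½)*P/4 = (P² + P²) + (½)*P*(¼) = 2*P² + P/8)
(2411 + F((2 - 11) + 18)) - 76 = (2411 + ((2 - 11) + 18)*(1 + 16*((2 - 11) + 18))/8) - 76 = (2411 + (-9 + 18)*(1 + 16*(-9 + 18))/8) - 76 = (2411 + (⅛)*9*(1 + 16*9)) - 76 = (2411 + (⅛)*9*(1 + 144)) - 76 = (2411 + (⅛)*9*145) - 76 = (2411 + 1305/8) - 76 = 20593/8 - 76 = 19985/8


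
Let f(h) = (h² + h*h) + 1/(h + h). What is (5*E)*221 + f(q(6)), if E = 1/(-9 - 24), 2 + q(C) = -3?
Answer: 5417/330 ≈ 16.415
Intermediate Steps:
q(C) = -5 (q(C) = -2 - 3 = -5)
f(h) = 1/(2*h) + 2*h² (f(h) = (h² + h²) + 1/(2*h) = 2*h² + 1/(2*h) = 1/(2*h) + 2*h²)
E = -1/33 (E = 1/(-33) = -1/33 ≈ -0.030303)
(5*E)*221 + f(q(6)) = (5*(-1/33))*221 + (½)*(1 + 4*(-5)³)/(-5) = -5/33*221 + (½)*(-⅕)*(1 + 4*(-125)) = -1105/33 + (½)*(-⅕)*(1 - 500) = -1105/33 + (½)*(-⅕)*(-499) = -1105/33 + 499/10 = 5417/330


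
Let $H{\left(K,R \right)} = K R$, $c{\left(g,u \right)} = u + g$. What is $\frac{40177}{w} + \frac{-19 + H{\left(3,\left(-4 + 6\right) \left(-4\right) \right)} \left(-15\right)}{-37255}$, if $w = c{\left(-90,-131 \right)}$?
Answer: $- \frac{1496869496}{8233355} \approx -181.81$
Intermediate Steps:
$c{\left(g,u \right)} = g + u$
$w = -221$ ($w = -90 - 131 = -221$)
$\frac{40177}{w} + \frac{-19 + H{\left(3,\left(-4 + 6\right) \left(-4\right) \right)} \left(-15\right)}{-37255} = \frac{40177}{-221} + \frac{-19 + 3 \left(-4 + 6\right) \left(-4\right) \left(-15\right)}{-37255} = 40177 \left(- \frac{1}{221}\right) + \left(-19 + 3 \cdot 2 \left(-4\right) \left(-15\right)\right) \left(- \frac{1}{37255}\right) = - \frac{40177}{221} + \left(-19 + 3 \left(-8\right) \left(-15\right)\right) \left(- \frac{1}{37255}\right) = - \frac{40177}{221} + \left(-19 - -360\right) \left(- \frac{1}{37255}\right) = - \frac{40177}{221} + \left(-19 + 360\right) \left(- \frac{1}{37255}\right) = - \frac{40177}{221} + 341 \left(- \frac{1}{37255}\right) = - \frac{40177}{221} - \frac{341}{37255} = - \frac{1496869496}{8233355}$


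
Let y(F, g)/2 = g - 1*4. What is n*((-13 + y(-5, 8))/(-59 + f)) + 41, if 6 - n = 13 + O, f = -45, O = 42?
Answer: 4019/104 ≈ 38.644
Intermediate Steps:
y(F, g) = -8 + 2*g (y(F, g) = 2*(g - 1*4) = 2*(g - 4) = 2*(-4 + g) = -8 + 2*g)
n = -49 (n = 6 - (13 + 42) = 6 - 1*55 = 6 - 55 = -49)
n*((-13 + y(-5, 8))/(-59 + f)) + 41 = -49*(-13 + (-8 + 2*8))/(-59 - 45) + 41 = -49*(-13 + (-8 + 16))/(-104) + 41 = -49*(-13 + 8)*(-1)/104 + 41 = -(-245)*(-1)/104 + 41 = -49*5/104 + 41 = -245/104 + 41 = 4019/104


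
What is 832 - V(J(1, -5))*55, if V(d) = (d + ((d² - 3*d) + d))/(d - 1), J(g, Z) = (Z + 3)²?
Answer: 612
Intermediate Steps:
J(g, Z) = (3 + Z)²
V(d) = (d² - d)/(-1 + d) (V(d) = (d + (d² - 2*d))/(-1 + d) = (d² - d)/(-1 + d))
832 - V(J(1, -5))*55 = 832 - (3 - 5)²*55 = 832 - (-2)²*55 = 832 - 4*55 = 832 - 1*220 = 832 - 220 = 612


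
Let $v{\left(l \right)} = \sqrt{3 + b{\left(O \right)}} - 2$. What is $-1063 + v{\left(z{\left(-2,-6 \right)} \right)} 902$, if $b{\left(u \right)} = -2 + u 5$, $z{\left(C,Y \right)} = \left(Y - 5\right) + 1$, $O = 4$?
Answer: $-2867 + 902 \sqrt{21} \approx 1266.5$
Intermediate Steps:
$z{\left(C,Y \right)} = -4 + Y$ ($z{\left(C,Y \right)} = \left(-5 + Y\right) + 1 = -4 + Y$)
$b{\left(u \right)} = -2 + 5 u$
$v{\left(l \right)} = -2 + \sqrt{21}$ ($v{\left(l \right)} = \sqrt{3 + \left(-2 + 5 \cdot 4\right)} - 2 = \sqrt{3 + \left(-2 + 20\right)} - 2 = \sqrt{3 + 18} - 2 = \sqrt{21} - 2 = -2 + \sqrt{21}$)
$-1063 + v{\left(z{\left(-2,-6 \right)} \right)} 902 = -1063 + \left(-2 + \sqrt{21}\right) 902 = -1063 - \left(1804 - 902 \sqrt{21}\right) = -2867 + 902 \sqrt{21}$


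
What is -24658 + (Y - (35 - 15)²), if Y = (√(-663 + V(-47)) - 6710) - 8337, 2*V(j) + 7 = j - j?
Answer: -40105 + I*√2666/2 ≈ -40105.0 + 25.817*I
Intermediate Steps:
V(j) = -7/2 (V(j) = -7/2 + (j - j)/2 = -7/2 + (½)*0 = -7/2 + 0 = -7/2)
Y = -15047 + I*√2666/2 (Y = (√(-663 - 7/2) - 6710) - 8337 = (√(-1333/2) - 6710) - 8337 = (I*√2666/2 - 6710) - 8337 = (-6710 + I*√2666/2) - 8337 = -15047 + I*√2666/2 ≈ -15047.0 + 25.817*I)
-24658 + (Y - (35 - 15)²) = -24658 + ((-15047 + I*√2666/2) - (35 - 15)²) = -24658 + ((-15047 + I*√2666/2) - 1*20²) = -24658 + ((-15047 + I*√2666/2) - 1*400) = -24658 + ((-15047 + I*√2666/2) - 400) = -24658 + (-15447 + I*√2666/2) = -40105 + I*√2666/2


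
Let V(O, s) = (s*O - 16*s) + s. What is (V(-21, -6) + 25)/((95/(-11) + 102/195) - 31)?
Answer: -172315/27966 ≈ -6.1616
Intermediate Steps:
V(O, s) = -15*s + O*s (V(O, s) = (O*s - 16*s) + s = (-16*s + O*s) + s = -15*s + O*s)
(V(-21, -6) + 25)/((95/(-11) + 102/195) - 31) = (-6*(-15 - 21) + 25)/((95/(-11) + 102/195) - 31) = (-6*(-36) + 25)/((95*(-1/11) + 102*(1/195)) - 31) = (216 + 25)/((-95/11 + 34/65) - 31) = 241/(-5801/715 - 31) = 241/(-27966/715) = 241*(-715/27966) = -172315/27966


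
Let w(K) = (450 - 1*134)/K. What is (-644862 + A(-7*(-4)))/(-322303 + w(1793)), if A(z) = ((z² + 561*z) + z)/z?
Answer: 1155179696/577888963 ≈ 1.9990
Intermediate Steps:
A(z) = (z² + 562*z)/z
w(K) = 316/K (w(K) = (450 - 134)/K = 316/K)
(-644862 + A(-7*(-4)))/(-322303 + w(1793)) = (-644862 + (562 - 7*(-4)))/(-322303 + 316/1793) = (-644862 + (562 + 28))/(-322303 + 316*(1/1793)) = (-644862 + 590)/(-322303 + 316/1793) = -644272/(-577888963/1793) = -644272*(-1793/577888963) = 1155179696/577888963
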